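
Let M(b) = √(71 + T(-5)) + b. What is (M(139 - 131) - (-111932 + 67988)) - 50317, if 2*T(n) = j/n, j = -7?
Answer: -6365 + √7170/10 ≈ -6356.5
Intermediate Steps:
T(n) = -7/(2*n) (T(n) = (-7/n)/2 = -7/(2*n))
M(b) = b + √7170/10 (M(b) = √(71 - 7/2/(-5)) + b = √(71 - 7/2*(-⅕)) + b = √(71 + 7/10) + b = √(717/10) + b = √7170/10 + b = b + √7170/10)
(M(139 - 131) - (-111932 + 67988)) - 50317 = (((139 - 131) + √7170/10) - (-111932 + 67988)) - 50317 = ((8 + √7170/10) - 1*(-43944)) - 50317 = ((8 + √7170/10) + 43944) - 50317 = (43952 + √7170/10) - 50317 = -6365 + √7170/10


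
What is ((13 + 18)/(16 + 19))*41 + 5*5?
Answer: 2146/35 ≈ 61.314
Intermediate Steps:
((13 + 18)/(16 + 19))*41 + 5*5 = (31/35)*41 + 25 = 1271/35 + 25 = 2146/35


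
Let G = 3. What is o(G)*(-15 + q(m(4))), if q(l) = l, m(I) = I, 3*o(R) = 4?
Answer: -44/3 ≈ -14.667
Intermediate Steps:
o(R) = 4/3 (o(R) = (⅓)*4 = 4/3)
o(G)*(-15 + q(m(4))) = 4*(-15 + 4)/3 = (4/3)*(-11) = -44/3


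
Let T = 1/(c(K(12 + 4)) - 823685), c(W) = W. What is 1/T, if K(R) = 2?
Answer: -823683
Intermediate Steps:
T = -1/823683 (T = 1/(2 - 823685) = 1/(-823683) = -1/823683 ≈ -1.2141e-6)
1/T = 1/(-1/823683) = -823683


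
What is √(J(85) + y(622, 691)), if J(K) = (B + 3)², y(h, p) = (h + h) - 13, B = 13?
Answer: √1487 ≈ 38.562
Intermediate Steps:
y(h, p) = -13 + 2*h (y(h, p) = 2*h - 13 = -13 + 2*h)
J(K) = 256 (J(K) = (13 + 3)² = 16² = 256)
√(J(85) + y(622, 691)) = √(256 + (-13 + 2*622)) = √(256 + (-13 + 1244)) = √(256 + 1231) = √1487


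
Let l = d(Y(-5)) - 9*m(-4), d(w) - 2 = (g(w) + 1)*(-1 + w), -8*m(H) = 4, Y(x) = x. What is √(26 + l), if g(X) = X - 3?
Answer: √298/2 ≈ 8.6313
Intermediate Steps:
m(H) = -½ (m(H) = -⅛*4 = -½)
g(X) = -3 + X
d(w) = 2 + (-1 + w)*(-2 + w) (d(w) = 2 + ((-3 + w) + 1)*(-1 + w) = 2 + (-2 + w)*(-1 + w) = 2 + (-1 + w)*(-2 + w))
l = 97/2 (l = (4 - 5*(-3 - 5)) - 9*(-½) = (4 - 5*(-8)) + 9/2 = (4 + 40) + 9/2 = 44 + 9/2 = 97/2 ≈ 48.500)
√(26 + l) = √(26 + 97/2) = √(149/2) = √298/2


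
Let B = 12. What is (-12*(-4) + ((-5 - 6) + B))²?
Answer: 2401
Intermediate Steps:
(-12*(-4) + ((-5 - 6) + B))² = (-12*(-4) + ((-5 - 6) + 12))² = (48 + (-11 + 12))² = (48 + 1)² = 49² = 2401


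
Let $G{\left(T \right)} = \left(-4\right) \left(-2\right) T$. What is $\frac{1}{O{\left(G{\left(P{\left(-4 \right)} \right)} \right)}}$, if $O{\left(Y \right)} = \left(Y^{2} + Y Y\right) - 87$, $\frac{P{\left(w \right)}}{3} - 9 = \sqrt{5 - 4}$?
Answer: $\frac{1}{115113} \approx 8.6871 \cdot 10^{-6}$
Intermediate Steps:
$P{\left(w \right)} = 30$ ($P{\left(w \right)} = 27 + 3 \sqrt{5 - 4} = 27 + 3 \sqrt{1} = 27 + 3 \cdot 1 = 27 + 3 = 30$)
$G{\left(T \right)} = 8 T$
$O{\left(Y \right)} = -87 + 2 Y^{2}$ ($O{\left(Y \right)} = \left(Y^{2} + Y^{2}\right) - 87 = 2 Y^{2} - 87 = -87 + 2 Y^{2}$)
$\frac{1}{O{\left(G{\left(P{\left(-4 \right)} \right)} \right)}} = \frac{1}{-87 + 2 \left(8 \cdot 30\right)^{2}} = \frac{1}{-87 + 2 \cdot 240^{2}} = \frac{1}{-87 + 2 \cdot 57600} = \frac{1}{-87 + 115200} = \frac{1}{115113}$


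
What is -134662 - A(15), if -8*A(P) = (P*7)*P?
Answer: -1075721/8 ≈ -1.3447e+5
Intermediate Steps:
A(P) = -7*P**2/8 (A(P) = -P*7*P/8 = -7*P*P/8 = -7*P**2/8)
-134662 - A(15) = -134662 - (-7)*15**2/8 = -134662 - (-7)*225/8 = -134662 - 1*(-1575/8) = -134662 + 1575/8 = -1075721/8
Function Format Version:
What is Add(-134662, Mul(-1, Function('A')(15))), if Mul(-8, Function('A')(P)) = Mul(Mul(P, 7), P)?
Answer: Rational(-1075721, 8) ≈ -1.3447e+5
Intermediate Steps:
Function('A')(P) = Mul(Rational(-7, 8), Pow(P, 2)) (Function('A')(P) = Mul(Rational(-1, 8), Mul(Mul(P, 7), P)) = Mul(Rational(-1, 8), Mul(Mul(7, P), P)) = Mul(Rational(-1, 8), Mul(7, Pow(P, 2))) = Mul(Rational(-7, 8), Pow(P, 2)))
Add(-134662, Mul(-1, Function('A')(15))) = Add(-134662, Mul(-1, Mul(Rational(-7, 8), Pow(15, 2)))) = Add(-134662, Mul(-1, Mul(Rational(-7, 8), 225))) = Add(-134662, Mul(-1, Rational(-1575, 8))) = Add(-134662, Rational(1575, 8)) = Rational(-1075721, 8)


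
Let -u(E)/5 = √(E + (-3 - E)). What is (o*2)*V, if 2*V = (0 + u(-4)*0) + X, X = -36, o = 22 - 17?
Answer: -180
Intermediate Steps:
o = 5
u(E) = -5*I*√3 (u(E) = -5*√(E + (-3 - E)) = -5*I*√3)
V = -18 (V = ((0 - 5*I*√3*0) - 36)/2 = ((0 + 0) - 36)/2 = (0 - 36)/2 = (½)*(-36) = -18)
(o*2)*V = (5*2)*(-18) = 10*(-18) = -180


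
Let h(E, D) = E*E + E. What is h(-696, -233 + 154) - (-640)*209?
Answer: 617480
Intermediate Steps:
h(E, D) = E + E**2 (h(E, D) = E**2 + E = E + E**2)
h(-696, -233 + 154) - (-640)*209 = -696*(1 - 696) - (-640)*209 = -696*(-695) - 1*(-133760) = 483720 + 133760 = 617480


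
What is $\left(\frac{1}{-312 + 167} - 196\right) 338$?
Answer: $- \frac{9606298}{145} \approx -66250.0$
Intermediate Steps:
$\left(\frac{1}{-312 + 167} - 196\right) 338 = \left(\frac{1}{-145} - 196\right) 338 = \left(- \frac{1}{145} - 196\right) 338 = \left(- \frac{28421}{145}\right) 338 = - \frac{9606298}{145}$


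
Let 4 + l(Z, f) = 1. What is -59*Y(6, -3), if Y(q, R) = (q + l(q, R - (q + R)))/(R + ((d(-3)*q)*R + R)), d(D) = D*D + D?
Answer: 59/38 ≈ 1.5526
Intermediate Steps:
l(Z, f) = -3 (l(Z, f) = -4 + 1 = -3)
d(D) = D + D**2 (d(D) = D**2 + D = D + D**2)
Y(q, R) = (-3 + q)/(2*R + 6*R*q) (Y(q, R) = (q - 3)/(R + (((-3*(1 - 3))*q)*R + R)) = (-3 + q)/(R + (((-3*(-2))*q)*R + R)) = (-3 + q)/(R + ((6*q)*R + R)) = (-3 + q)/(R + (6*R*q + R)) = (-3 + q)/(R + (R + 6*R*q)) = (-3 + q)/(2*R + 6*R*q))
-59*Y(6, -3) = -59*(-3 + 6)/(2*(-3)*(1 + 3*6)) = -59*(-1)*3/(2*3*(1 + 18)) = -59*(-1)*3/(2*3*19) = -59*(-1/38) = 59/38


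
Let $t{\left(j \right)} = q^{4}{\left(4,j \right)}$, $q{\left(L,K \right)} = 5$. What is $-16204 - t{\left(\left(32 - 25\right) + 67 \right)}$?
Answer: $-16829$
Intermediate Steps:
$t{\left(j \right)} = 625$ ($t{\left(j \right)} = 5^{4} = 625$)
$-16204 - t{\left(\left(32 - 25\right) + 67 \right)} = -16204 - 625 = -16829$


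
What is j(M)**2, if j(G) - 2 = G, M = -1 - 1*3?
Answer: 4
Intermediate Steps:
M = -4 (M = -1 - 3 = -4)
j(G) = 2 + G
j(M)**2 = (2 - 4)**2 = (-2)**2 = 4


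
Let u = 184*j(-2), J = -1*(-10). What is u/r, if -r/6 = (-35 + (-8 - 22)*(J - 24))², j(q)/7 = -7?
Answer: 92/9075 ≈ 0.010138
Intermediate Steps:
j(q) = -49 (j(q) = 7*(-7) = -49)
J = 10
u = -9016 (u = 184*(-49) = -9016)
r = -889350 (r = -6*(-35 + (-8 - 22)*(10 - 24))² = -6*(-35 - 30*(-14))² = -6*(-35 + 420)² = -6*385² = -6*148225 = -889350)
u/r = -9016/(-889350) = -9016*(-1/889350) = 92/9075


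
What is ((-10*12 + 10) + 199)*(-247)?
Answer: -21983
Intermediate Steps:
((-10*12 + 10) + 199)*(-247) = ((-120 + 10) + 199)*(-247) = (-110 + 199)*(-247) = 89*(-247) = -21983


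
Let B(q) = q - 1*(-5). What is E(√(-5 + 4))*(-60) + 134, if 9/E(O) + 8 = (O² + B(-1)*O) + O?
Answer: 9532/53 + 1350*I/53 ≈ 179.85 + 25.472*I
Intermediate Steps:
B(q) = 5 + q (B(q) = q + 5 = 5 + q)
E(O) = 9/(-8 + O² + 5*O) (E(O) = 9/(-8 + ((O² + (5 - 1)*O) + O)) = 9/(-8 + ((O² + 4*O) + O)) = 9/(-8 + (O² + 5*O)) = 9/(-8 + O² + 5*O))
E(√(-5 + 4))*(-60) + 134 = (9/(-8 + (√(-5 + 4))² + 5*√(-5 + 4)))*(-60) + 134 = (9/(-8 + (√(-1))² + 5*√(-1)))*(-60) + 134 = (9/(-8 + I² + 5*I))*(-60) + 134 = (9/(-8 - 1 + 5*I))*(-60) + 134 = (9/(-9 + 5*I))*(-60) + 134 = (9*((-9 - 5*I)/106))*(-60) + 134 = (9*(-9 - 5*I)/106)*(-60) + 134 = -270*(-9 - 5*I)/53 + 134 = 134 - 270*(-9 - 5*I)/53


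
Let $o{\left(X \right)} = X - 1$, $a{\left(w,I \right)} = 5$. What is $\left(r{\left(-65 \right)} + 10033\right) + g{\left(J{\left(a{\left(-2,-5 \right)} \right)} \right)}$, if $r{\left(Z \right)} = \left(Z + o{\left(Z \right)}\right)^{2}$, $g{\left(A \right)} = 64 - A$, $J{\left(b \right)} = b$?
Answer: $27253$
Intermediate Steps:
$o{\left(X \right)} = -1 + X$ ($o{\left(X \right)} = X - 1 = -1 + X$)
$r{\left(Z \right)} = \left(-1 + 2 Z\right)^{2}$ ($r{\left(Z \right)} = \left(Z + \left(-1 + Z\right)\right)^{2} = \left(-1 + 2 Z\right)^{2}$)
$\left(r{\left(-65 \right)} + 10033\right) + g{\left(J{\left(a{\left(-2,-5 \right)} \right)} \right)} = \left(\left(-1 + 2 \left(-65\right)\right)^{2} + 10033\right) + \left(64 - 5\right) = \left(\left(-1 - 130\right)^{2} + 10033\right) + \left(64 - 5\right) = \left(\left(-131\right)^{2} + 10033\right) + 59 = \left(17161 + 10033\right) + 59 = 27194 + 59 = 27253$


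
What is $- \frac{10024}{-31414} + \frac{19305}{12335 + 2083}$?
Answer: $\frac{13906913}{8387538} \approx 1.658$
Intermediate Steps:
$- \frac{10024}{-31414} + \frac{19305}{12335 + 2083} = \left(-10024\right) \left(- \frac{1}{31414}\right) + \frac{19305}{14418} = \frac{5012}{15707} + 19305 \cdot \frac{1}{14418} = \frac{5012}{15707} + \frac{715}{534} = \frac{13906913}{8387538}$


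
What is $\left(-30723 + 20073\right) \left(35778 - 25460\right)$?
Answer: $-109886700$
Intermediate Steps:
$\left(-30723 + 20073\right) \left(35778 - 25460\right) = - 10650 \left(35778 - 25460\right) = \left(-10650\right) 10318 = -109886700$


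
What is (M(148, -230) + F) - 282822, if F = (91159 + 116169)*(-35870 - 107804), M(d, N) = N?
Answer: -29787926124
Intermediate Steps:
F = -29787643072 (F = 207328*(-143674) = -29787643072)
(M(148, -230) + F) - 282822 = (-230 - 29787643072) - 282822 = -29787643302 - 282822 = -29787926124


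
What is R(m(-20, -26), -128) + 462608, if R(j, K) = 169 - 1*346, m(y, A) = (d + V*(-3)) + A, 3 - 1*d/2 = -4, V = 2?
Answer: 462431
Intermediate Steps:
d = 14 (d = 6 - 2*(-4) = 6 + 8 = 14)
m(y, A) = 8 + A (m(y, A) = (14 + 2*(-3)) + A = (14 - 6) + A = 8 + A)
R(j, K) = -177 (R(j, K) = 169 - 346 = -177)
R(m(-20, -26), -128) + 462608 = -177 + 462608 = 462431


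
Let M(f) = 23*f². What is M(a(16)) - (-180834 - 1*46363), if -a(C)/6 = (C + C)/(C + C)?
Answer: 228025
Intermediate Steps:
a(C) = -6 (a(C) = -6*(C + C)/(C + C) = -6*2*C/(2*C) = -6*2*C*1/(2*C) = -6*1 = -6)
M(a(16)) - (-180834 - 1*46363) = 23*(-6)² - (-180834 - 1*46363) = 23*36 - (-180834 - 46363) = 828 - 1*(-227197) = 828 + 227197 = 228025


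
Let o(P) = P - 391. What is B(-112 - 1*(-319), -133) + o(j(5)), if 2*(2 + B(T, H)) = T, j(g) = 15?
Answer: -549/2 ≈ -274.50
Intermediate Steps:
o(P) = -391 + P
B(T, H) = -2 + T/2
B(-112 - 1*(-319), -133) + o(j(5)) = (-2 + (-112 - 1*(-319))/2) + (-391 + 15) = (-2 + (-112 + 319)/2) - 376 = (-2 + (½)*207) - 376 = (-2 + 207/2) - 376 = 203/2 - 376 = -549/2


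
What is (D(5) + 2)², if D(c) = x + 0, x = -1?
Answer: 1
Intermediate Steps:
D(c) = -1 (D(c) = -1 + 0 = -1)
(D(5) + 2)² = (-1 + 2)² = 1² = 1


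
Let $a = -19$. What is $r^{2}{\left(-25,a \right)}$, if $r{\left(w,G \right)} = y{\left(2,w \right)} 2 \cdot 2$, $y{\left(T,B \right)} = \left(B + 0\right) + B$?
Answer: $40000$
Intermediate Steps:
$y{\left(T,B \right)} = 2 B$ ($y{\left(T,B \right)} = B + B = 2 B$)
$r{\left(w,G \right)} = 8 w$ ($r{\left(w,G \right)} = 2 w 2 \cdot 2 = 4 w 2 = 8 w$)
$r^{2}{\left(-25,a \right)} = \left(8 \left(-25\right)\right)^{2} = \left(-200\right)^{2} = 40000$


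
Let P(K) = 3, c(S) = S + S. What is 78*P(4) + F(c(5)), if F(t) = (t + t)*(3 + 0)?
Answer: 294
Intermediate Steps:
c(S) = 2*S
F(t) = 6*t (F(t) = (2*t)*3 = 6*t)
78*P(4) + F(c(5)) = 78*3 + 6*(2*5) = 234 + 6*10 = 234 + 60 = 294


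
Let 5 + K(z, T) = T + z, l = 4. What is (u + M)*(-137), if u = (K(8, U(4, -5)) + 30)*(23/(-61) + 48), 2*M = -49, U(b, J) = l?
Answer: -29041397/122 ≈ -2.3804e+5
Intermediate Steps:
U(b, J) = 4
M = -49/2 (M = (1/2)*(-49) = -49/2 ≈ -24.500)
K(z, T) = -5 + T + z (K(z, T) = -5 + (T + z) = -5 + T + z)
u = 107485/61 (u = ((-5 + 4 + 8) + 30)*(23/(-61) + 48) = (7 + 30)*(23*(-1/61) + 48) = 37*(-23/61 + 48) = 37*(2905/61) = 107485/61 ≈ 1762.0)
(u + M)*(-137) = (107485/61 - 49/2)*(-137) = (211981/122)*(-137) = -29041397/122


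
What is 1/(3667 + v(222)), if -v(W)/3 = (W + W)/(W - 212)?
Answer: 5/17669 ≈ 0.00028298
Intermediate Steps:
v(W) = -6*W/(-212 + W) (v(W) = -3*(W + W)/(W - 212) = -3*2*W/(-212 + W) = -6*W/(-212 + W))
1/(3667 + v(222)) = 1/(3667 - 6*222/(-212 + 222)) = 1/(3667 - 6*222/10) = 1/(3667 - 6*222*1/10) = 1/(3667 - 666/5) = 1/(17669/5) = 5/17669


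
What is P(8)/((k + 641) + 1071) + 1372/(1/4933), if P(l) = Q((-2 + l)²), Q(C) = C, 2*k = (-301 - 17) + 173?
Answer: 7397507092/1093 ≈ 6.7681e+6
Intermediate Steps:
k = -145/2 (k = ((-301 - 17) + 173)/2 = (-318 + 173)/2 = (½)*(-145) = -145/2 ≈ -72.500)
P(l) = (-2 + l)²
P(8)/((k + 641) + 1071) + 1372/(1/4933) = (-2 + 8)²/((-145/2 + 641) + 1071) + 1372/(1/4933) = 6²/(1137/2 + 1071) + 1372/(1/4933) = 36/(3279/2) + 1372*4933 = 36*(2/3279) + 6768076 = 24/1093 + 6768076 = 7397507092/1093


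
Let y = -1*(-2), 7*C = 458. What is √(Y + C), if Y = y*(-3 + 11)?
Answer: √3990/7 ≈ 9.0238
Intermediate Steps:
C = 458/7 (C = (⅐)*458 = 458/7 ≈ 65.429)
y = 2
Y = 16 (Y = 2*(-3 + 11) = 2*8 = 16)
√(Y + C) = √(16 + 458/7) = √(570/7) = √3990/7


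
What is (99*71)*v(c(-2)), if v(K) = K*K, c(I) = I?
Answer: 28116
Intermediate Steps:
v(K) = K²
(99*71)*v(c(-2)) = (99*71)*(-2)² = 7029*4 = 28116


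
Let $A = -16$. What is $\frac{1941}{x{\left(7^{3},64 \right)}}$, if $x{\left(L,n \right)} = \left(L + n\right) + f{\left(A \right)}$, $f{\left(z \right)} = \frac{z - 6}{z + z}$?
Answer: $\frac{31056}{6523} \approx 4.761$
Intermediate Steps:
$f{\left(z \right)} = \frac{-6 + z}{2 z}$
$x{\left(L,n \right)} = \frac{11}{16} + L + n$ ($x{\left(L,n \right)} = \left(L + n\right) + \frac{-6 - 16}{2 \left(-16\right)} = \left(L + n\right) + \frac{1}{2} \left(- \frac{1}{16}\right) \left(-22\right) = \left(L + n\right) + \frac{11}{16} = \frac{11}{16} + L + n$)
$\frac{1941}{x{\left(7^{3},64 \right)}} = \frac{1941}{\frac{11}{16} + 7^{3} + 64} = \frac{1941}{\frac{11}{16} + 343 + 64} = \frac{1941}{\frac{6523}{16}} = 1941 \cdot \frac{16}{6523} = \frac{31056}{6523}$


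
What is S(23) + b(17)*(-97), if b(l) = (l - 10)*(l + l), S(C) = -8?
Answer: -23094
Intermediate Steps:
b(l) = 2*l*(-10 + l) (b(l) = (-10 + l)*(2*l) = 2*l*(-10 + l))
S(23) + b(17)*(-97) = -8 + (2*17*(-10 + 17))*(-97) = -8 + (2*17*7)*(-97) = -8 + 238*(-97) = -8 - 23086 = -23094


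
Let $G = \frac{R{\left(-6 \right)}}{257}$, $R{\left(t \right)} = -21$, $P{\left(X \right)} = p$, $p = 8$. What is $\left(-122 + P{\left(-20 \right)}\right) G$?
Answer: $\frac{2394}{257} \approx 9.3152$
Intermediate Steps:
$P{\left(X \right)} = 8$
$G = - \frac{21}{257} \approx -0.081712$
$\left(-122 + P{\left(-20 \right)}\right) G = \left(-122 + 8\right) \left(- \frac{21}{257}\right) = \left(-114\right) \left(- \frac{21}{257}\right) = \frac{2394}{257}$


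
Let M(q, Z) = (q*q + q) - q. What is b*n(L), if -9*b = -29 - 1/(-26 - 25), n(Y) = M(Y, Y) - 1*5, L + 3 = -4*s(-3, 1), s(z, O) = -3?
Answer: 112328/459 ≈ 244.72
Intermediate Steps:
L = 9 (L = -3 - 4*(-3) = -3 + 12 = 9)
M(q, Z) = q**2 (M(q, Z) = (q**2 + q) - q = (q + q**2) - q = q**2)
n(Y) = -5 + Y**2 (n(Y) = Y**2 - 1*5 = Y**2 - 5 = -5 + Y**2)
b = 1478/459 (b = -(-29 - 1/(-26 - 25))/9 = -(-29 - 1/(-51))/9 = -(-29 - 1*(-1/51))/9 = -(-29 + 1/51)/9 = -1/9*(-1478/51) = 1478/459 ≈ 3.2200)
b*n(L) = 1478*(-5 + 9**2)/459 = 1478*(-5 + 81)/459 = (1478/459)*76 = 112328/459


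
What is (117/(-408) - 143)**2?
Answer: 379743169/18496 ≈ 20531.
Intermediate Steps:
(117/(-408) - 143)**2 = (117*(-1/408) - 143)**2 = (-39/136 - 143)**2 = (-19487/136)**2 = 379743169/18496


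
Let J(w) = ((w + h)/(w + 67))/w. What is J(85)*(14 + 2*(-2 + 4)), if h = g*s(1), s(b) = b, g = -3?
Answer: 369/3230 ≈ 0.11424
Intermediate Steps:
h = -3 (h = -3*1 = -3)
J(w) = (-3 + w)/(w*(67 + w)) (J(w) = ((w - 3)/(w + 67))/w = ((-3 + w)/(67 + w))/w = (-3 + w)/(w*(67 + w)))
J(85)*(14 + 2*(-2 + 4)) = ((-3 + 85)/(85*(67 + 85)))*(14 + 2*(-2 + 4)) = ((1/85)*82/152)*(14 + 2*2) = ((1/85)*(1/152)*82)*(14 + 4) = (41/6460)*18 = 369/3230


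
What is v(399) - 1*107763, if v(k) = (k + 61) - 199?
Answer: -107502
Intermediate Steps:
v(k) = -138 + k (v(k) = (61 + k) - 199 = -138 + k)
v(399) - 1*107763 = (-138 + 399) - 1*107763 = 261 - 107763 = -107502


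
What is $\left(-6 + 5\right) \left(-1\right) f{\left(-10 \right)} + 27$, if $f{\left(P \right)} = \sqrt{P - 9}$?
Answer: $27 + i \sqrt{19} \approx 27.0 + 4.3589 i$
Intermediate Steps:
$f{\left(P \right)} = \sqrt{-9 + P}$
$\left(-6 + 5\right) \left(-1\right) f{\left(-10 \right)} + 27 = \left(-6 + 5\right) \left(-1\right) \sqrt{-9 - 10} + 27 = \left(-1\right) \left(-1\right) \sqrt{-19} + 27 = 1 i \sqrt{19} + 27 = i \sqrt{19} + 27 = 27 + i \sqrt{19}$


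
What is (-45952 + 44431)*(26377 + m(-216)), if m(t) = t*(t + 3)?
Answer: -110097585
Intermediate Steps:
m(t) = t*(3 + t)
(-45952 + 44431)*(26377 + m(-216)) = (-45952 + 44431)*(26377 - 216*(3 - 216)) = -1521*(26377 - 216*(-213)) = -1521*(26377 + 46008) = -1521*72385 = -110097585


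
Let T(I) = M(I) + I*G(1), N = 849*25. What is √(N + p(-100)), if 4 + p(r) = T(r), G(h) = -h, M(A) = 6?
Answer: √21327 ≈ 146.04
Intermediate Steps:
N = 21225
T(I) = 6 - I (T(I) = 6 + I*(-1*1) = 6 + I*(-1) = 6 - I)
p(r) = 2 - r (p(r) = -4 + (6 - r) = 2 - r)
√(N + p(-100)) = √(21225 + (2 - 1*(-100))) = √(21225 + (2 + 100)) = √(21225 + 102) = √21327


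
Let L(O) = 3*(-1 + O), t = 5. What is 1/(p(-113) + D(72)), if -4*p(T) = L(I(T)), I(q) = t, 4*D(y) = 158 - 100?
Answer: 2/23 ≈ 0.086957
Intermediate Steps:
D(y) = 29/2 (D(y) = (158 - 100)/4 = (1/4)*58 = 29/2)
I(q) = 5
L(O) = -3 + 3*O
p(T) = -3 (p(T) = -(-3 + 3*5)/4 = -(-3 + 15)/4 = -1/4*12 = -3)
1/(p(-113) + D(72)) = 1/(-3 + 29/2) = 1/(23/2) = 2/23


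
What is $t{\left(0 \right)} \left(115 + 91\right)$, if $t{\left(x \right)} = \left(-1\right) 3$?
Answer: $-618$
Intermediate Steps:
$t{\left(x \right)} = -3$
$t{\left(0 \right)} \left(115 + 91\right) = - 3 \left(115 + 91\right) = \left(-3\right) 206 = -618$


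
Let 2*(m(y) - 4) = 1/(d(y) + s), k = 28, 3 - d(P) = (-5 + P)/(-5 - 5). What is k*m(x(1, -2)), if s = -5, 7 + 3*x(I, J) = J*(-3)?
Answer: 2023/19 ≈ 106.47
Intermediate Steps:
d(P) = 5/2 + P/10 (d(P) = 3 - (-5 + P)/(-5 - 5) = 3 - (-5 + P)/(-10) = 3 - (-5 + P)*(-1)/10 = 3 - (½ - P/10) = 3 + (-½ + P/10) = 5/2 + P/10)
x(I, J) = -7/3 - J (x(I, J) = -7/3 + (J*(-3))/3 = -7/3 + (-3*J)/3 = -7/3 - J)
m(y) = 4 + 1/(2*(-5/2 + y/10)) (m(y) = 4 + 1/(2*((5/2 + y/10) - 5)) = 4 + 1/(2*(-5/2 + y/10)))
k*m(x(1, -2)) = 28*((-95 + 4*(-7/3 - 1*(-2)))/(-25 + (-7/3 - 1*(-2)))) = 28*((-95 + 4*(-7/3 + 2))/(-25 + (-7/3 + 2))) = 28*((-95 + 4*(-⅓))/(-25 - ⅓)) = 28*((-95 - 4/3)/(-76/3)) = 28*(-3/76*(-289/3)) = 28*(289/76) = 2023/19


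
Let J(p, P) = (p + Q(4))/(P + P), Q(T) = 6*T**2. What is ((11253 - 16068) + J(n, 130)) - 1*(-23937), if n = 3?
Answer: 4971819/260 ≈ 19122.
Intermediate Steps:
J(p, P) = (96 + p)/(2*P) (J(p, P) = (p + 6*4**2)/(P + P) = (p + 6*16)/((2*P)) = (p + 96)*(1/(2*P)) = (96 + p)*(1/(2*P)) = (96 + p)/(2*P))
((11253 - 16068) + J(n, 130)) - 1*(-23937) = ((11253 - 16068) + (1/2)*(96 + 3)/130) - 1*(-23937) = (-4815 + (1/2)*(1/130)*99) + 23937 = (-4815 + 99/260) + 23937 = -1251801/260 + 23937 = 4971819/260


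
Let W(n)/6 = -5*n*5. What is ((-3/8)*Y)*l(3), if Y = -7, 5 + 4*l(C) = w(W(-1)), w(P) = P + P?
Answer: 6195/32 ≈ 193.59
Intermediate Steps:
W(n) = -150*n (W(n) = 6*(-5*n*5) = 6*(-25*n) = -150*n)
w(P) = 2*P
l(C) = 295/4 (l(C) = -5/4 + (2*(-150*(-1)))/4 = -5/4 + (2*150)/4 = -5/4 + (¼)*300 = -5/4 + 75 = 295/4)
((-3/8)*Y)*l(3) = (-3/8*(-7))*(295/4) = (-3*⅛*(-7))*(295/4) = -3/8*(-7)*(295/4) = (21/8)*(295/4) = 6195/32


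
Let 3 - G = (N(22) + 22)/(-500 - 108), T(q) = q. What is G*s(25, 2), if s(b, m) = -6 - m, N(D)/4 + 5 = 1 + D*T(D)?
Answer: -1883/38 ≈ -49.553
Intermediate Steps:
N(D) = -16 + 4*D**2 (N(D) = -20 + 4*(1 + D*D) = -20 + 4*(1 + D**2) = -20 + (4 + 4*D**2) = -16 + 4*D**2)
G = 1883/304 (G = 3 - ((-16 + 4*22**2) + 22)/(-500 - 108) = 3 - ((-16 + 4*484) + 22)/(-608) = 3 - ((-16 + 1936) + 22)*(-1)/608 = 3 - (1920 + 22)*(-1)/608 = 3 - 1942*(-1)/608 = 3 - 1*(-971/304) = 3 + 971/304 = 1883/304 ≈ 6.1941)
G*s(25, 2) = 1883*(-6 - 1*2)/304 = 1883*(-6 - 2)/304 = (1883/304)*(-8) = -1883/38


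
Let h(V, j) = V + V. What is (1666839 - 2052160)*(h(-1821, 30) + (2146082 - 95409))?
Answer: -788764031951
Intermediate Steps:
h(V, j) = 2*V
(1666839 - 2052160)*(h(-1821, 30) + (2146082 - 95409)) = (1666839 - 2052160)*(2*(-1821) + (2146082 - 95409)) = -385321*(-3642 + 2050673) = -385321*2047031 = -788764031951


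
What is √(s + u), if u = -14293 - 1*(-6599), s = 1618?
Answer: 14*I*√31 ≈ 77.949*I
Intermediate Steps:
u = -7694 (u = -14293 + 6599 = -7694)
√(s + u) = √(1618 - 7694) = √(-6076) = 14*I*√31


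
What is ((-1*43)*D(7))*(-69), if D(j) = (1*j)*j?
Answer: 145383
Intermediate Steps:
D(j) = j**2 (D(j) = j*j = j**2)
((-1*43)*D(7))*(-69) = (-1*43*7**2)*(-69) = -43*49*(-69) = -2107*(-69) = 145383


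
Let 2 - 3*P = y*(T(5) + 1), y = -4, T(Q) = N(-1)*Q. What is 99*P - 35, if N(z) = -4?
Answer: -2477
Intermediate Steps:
T(Q) = -4*Q
P = -74/3 (P = 2/3 - (-4)*(-4*5 + 1)/3 = 2/3 - (-4)*(-20 + 1)/3 = 2/3 - (-4)*(-19)/3 = 2/3 - 1/3*76 = 2/3 - 76/3 = -74/3 ≈ -24.667)
99*P - 35 = 99*(-74/3) - 35 = -2442 - 35 = -2477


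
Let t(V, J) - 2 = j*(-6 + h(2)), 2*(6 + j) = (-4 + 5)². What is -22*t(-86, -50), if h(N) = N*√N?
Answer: -770 + 242*√2 ≈ -427.76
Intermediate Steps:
h(N) = N^(3/2)
j = -11/2 (j = -6 + (-4 + 5)²/2 = -6 + (½)*1² = -6 + (½)*1 = -6 + ½ = -11/2 ≈ -5.5000)
t(V, J) = 35 - 11*√2 (t(V, J) = 2 - 11*(-6 + 2^(3/2))/2 = 2 - 11*(-6 + 2*√2)/2 = 2 + (33 - 11*√2) = 35 - 11*√2)
-22*t(-86, -50) = -22*(35 - 11*√2) = -770 + 242*√2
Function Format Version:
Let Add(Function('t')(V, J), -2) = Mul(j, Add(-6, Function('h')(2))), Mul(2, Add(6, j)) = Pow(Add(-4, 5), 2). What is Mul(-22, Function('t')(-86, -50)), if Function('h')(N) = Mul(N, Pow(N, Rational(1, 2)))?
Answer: Add(-770, Mul(242, Pow(2, Rational(1, 2)))) ≈ -427.76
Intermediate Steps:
Function('h')(N) = Pow(N, Rational(3, 2))
j = Rational(-11, 2) (j = Add(-6, Mul(Rational(1, 2), Pow(Add(-4, 5), 2))) = Add(-6, Mul(Rational(1, 2), Pow(1, 2))) = Add(-6, Mul(Rational(1, 2), 1)) = Add(-6, Rational(1, 2)) = Rational(-11, 2) ≈ -5.5000)
Function('t')(V, J) = Add(35, Mul(-11, Pow(2, Rational(1, 2)))) (Function('t')(V, J) = Add(2, Mul(Rational(-11, 2), Add(-6, Pow(2, Rational(3, 2))))) = Add(2, Mul(Rational(-11, 2), Add(-6, Mul(2, Pow(2, Rational(1, 2)))))) = Add(2, Add(33, Mul(-11, Pow(2, Rational(1, 2))))) = Add(35, Mul(-11, Pow(2, Rational(1, 2)))))
Mul(-22, Function('t')(-86, -50)) = Mul(-22, Add(35, Mul(-11, Pow(2, Rational(1, 2))))) = Add(-770, Mul(242, Pow(2, Rational(1, 2))))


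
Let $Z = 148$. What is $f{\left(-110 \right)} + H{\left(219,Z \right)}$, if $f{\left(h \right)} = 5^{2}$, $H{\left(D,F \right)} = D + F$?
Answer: $392$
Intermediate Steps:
$f{\left(h \right)} = 25$
$f{\left(-110 \right)} + H{\left(219,Z \right)} = 25 + \left(219 + 148\right) = 25 + 367 = 392$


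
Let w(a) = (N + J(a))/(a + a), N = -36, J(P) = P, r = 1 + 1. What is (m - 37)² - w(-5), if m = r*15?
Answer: 449/10 ≈ 44.900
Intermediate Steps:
r = 2
m = 30 (m = 2*15 = 30)
w(a) = (-36 + a)/(2*a) (w(a) = (-36 + a)/(a + a) = (-36 + a)/((2*a)) = (-36 + a)*(1/(2*a)) = (-36 + a)/(2*a))
(m - 37)² - w(-5) = (30 - 37)² - (-36 - 5)/(2*(-5)) = (-7)² - (-1)*(-41)/(2*5) = 49 - 1*41/10 = 49 - 41/10 = 449/10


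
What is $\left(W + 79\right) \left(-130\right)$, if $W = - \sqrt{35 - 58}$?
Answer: $-10270 + 130 i \sqrt{23} \approx -10270.0 + 623.46 i$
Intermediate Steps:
$W = - i \sqrt{23}$ ($W = - \sqrt{-23} = - i \sqrt{23} \approx - 4.7958 i$)
$\left(W + 79\right) \left(-130\right) = \left(- i \sqrt{23} + 79\right) \left(-130\right) = \left(79 - i \sqrt{23}\right) \left(-130\right) = -10270 + 130 i \sqrt{23}$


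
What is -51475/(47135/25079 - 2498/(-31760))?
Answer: -20500151417000/779827471 ≈ -26288.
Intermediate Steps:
-51475/(47135/25079 - 2498/(-31760)) = -51475/(47135*(1/25079) - 2498*(-1/31760)) = -51475/(47135/25079 + 1249/15880) = -51475/779827471/398254520 = -51475*398254520/779827471 = -20500151417000/779827471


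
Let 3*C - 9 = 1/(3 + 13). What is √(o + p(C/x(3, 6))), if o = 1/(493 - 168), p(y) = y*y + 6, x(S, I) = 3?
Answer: √614757793/9360 ≈ 2.6490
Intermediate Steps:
C = 145/48 (C = 3 + 1/(3*(3 + 13)) = 3 + (⅓)/16 = 3 + (⅓)*(1/16) = 3 + 1/48 = 145/48 ≈ 3.0208)
p(y) = 6 + y² (p(y) = y² + 6 = 6 + y²)
o = 1/325 ≈ 0.0030769
√(o + p(C/x(3, 6))) = √(1/325 + (6 + ((145/48)/3)²)) = √(1/325 + (6 + ((145/48)*(⅓))²)) = √(1/325 + (6 + (145/144)²)) = √(1/325 + (6 + 21025/20736)) = √(1/325 + 145441/20736) = √(47289061/6739200) = √614757793/9360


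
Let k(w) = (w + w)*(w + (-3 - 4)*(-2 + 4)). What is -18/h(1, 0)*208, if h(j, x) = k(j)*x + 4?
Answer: -936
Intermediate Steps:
k(w) = 2*w*(-14 + w) (k(w) = (2*w)*(w - 7*2) = (2*w)*(w - 14) = (2*w)*(-14 + w) = 2*w*(-14 + w))
h(j, x) = 4 + 2*j*x*(-14 + j) (h(j, x) = (2*j*(-14 + j))*x + 4 = 2*j*x*(-14 + j) + 4 = 4 + 2*j*x*(-14 + j))
-18/h(1, 0)*208 = -18/(4 + 2*1*0*(-14 + 1))*208 = -18/(4 + 2*1*0*(-13))*208 = -18/(4 + 0)*208 = -18/4*208 = -3*3/2*208 = -9/2*208 = -936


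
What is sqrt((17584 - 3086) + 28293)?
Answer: sqrt(42791) ≈ 206.86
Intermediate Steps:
sqrt((17584 - 3086) + 28293) = sqrt(14498 + 28293) = sqrt(42791)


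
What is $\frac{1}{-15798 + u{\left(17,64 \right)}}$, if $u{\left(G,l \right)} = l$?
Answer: $- \frac{1}{15734} \approx -6.3557 \cdot 10^{-5}$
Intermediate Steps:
$\frac{1}{-15798 + u{\left(17,64 \right)}} = \frac{1}{-15798 + 64} = \frac{1}{-15734} = - \frac{1}{15734}$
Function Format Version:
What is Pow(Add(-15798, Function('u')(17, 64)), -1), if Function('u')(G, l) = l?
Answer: Rational(-1, 15734) ≈ -6.3557e-5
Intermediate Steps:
Pow(Add(-15798, Function('u')(17, 64)), -1) = Pow(Add(-15798, 64), -1) = Pow(-15734, -1) = Rational(-1, 15734)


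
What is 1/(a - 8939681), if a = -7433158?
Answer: -1/16372839 ≈ -6.1077e-8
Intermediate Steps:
1/(a - 8939681) = 1/(-7433158 - 8939681) = 1/(-16372839) = -1/16372839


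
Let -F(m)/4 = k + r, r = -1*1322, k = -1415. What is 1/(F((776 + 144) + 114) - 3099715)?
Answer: -1/3088767 ≈ -3.2375e-7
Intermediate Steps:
r = -1322
F(m) = 10948 (F(m) = -4*(-1415 - 1322) = -4*(-2737) = 10948)
1/(F((776 + 144) + 114) - 3099715) = 1/(10948 - 3099715) = 1/(-3088767) = -1/3088767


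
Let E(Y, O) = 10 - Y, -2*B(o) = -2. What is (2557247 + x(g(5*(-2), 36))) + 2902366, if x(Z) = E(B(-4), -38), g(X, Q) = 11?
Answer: 5459622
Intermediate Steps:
B(o) = 1 (B(o) = -1/2*(-2) = 1)
x(Z) = 9 (x(Z) = 10 - 1*1 = 10 - 1 = 9)
(2557247 + x(g(5*(-2), 36))) + 2902366 = (2557247 + 9) + 2902366 = 2557256 + 2902366 = 5459622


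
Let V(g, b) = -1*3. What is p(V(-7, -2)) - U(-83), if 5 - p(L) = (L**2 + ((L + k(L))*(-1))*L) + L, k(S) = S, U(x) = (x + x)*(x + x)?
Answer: -27539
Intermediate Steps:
U(x) = 4*x**2 (U(x) = (2*x)*(2*x) = 4*x**2)
V(g, b) = -3
p(L) = 5 + L**2 - L (p(L) = 5 - ((L**2 + ((L + L)*(-1))*L) + L) = 5 - ((L**2 + ((2*L)*(-1))*L) + L) = 5 - ((L**2 + (-2*L)*L) + L) = 5 - ((L**2 - 2*L**2) + L) = 5 - (-L**2 + L) = 5 - (L - L**2) = 5 + (L**2 - L) = 5 + L**2 - L)
p(V(-7, -2)) - U(-83) = (5 + (-3)**2 - 1*(-3)) - 4*(-83)**2 = (5 + 9 + 3) - 4*6889 = 17 - 1*27556 = 17 - 27556 = -27539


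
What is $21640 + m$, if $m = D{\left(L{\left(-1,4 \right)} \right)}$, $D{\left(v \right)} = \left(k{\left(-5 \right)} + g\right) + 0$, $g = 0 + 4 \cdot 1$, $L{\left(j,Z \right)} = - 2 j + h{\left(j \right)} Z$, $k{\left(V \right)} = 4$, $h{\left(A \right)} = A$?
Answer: $21648$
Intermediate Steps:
$L{\left(j,Z \right)} = - 2 j + Z j$ ($L{\left(j,Z \right)} = - 2 j + j Z = - 2 j + Z j$)
$g = 4$ ($g = 0 + 4 = 4$)
$D{\left(v \right)} = 8$ ($D{\left(v \right)} = \left(4 + 4\right) + 0 = 8 + 0 = 8$)
$m = 8$
$21640 + m = 21640 + 8 = 21648$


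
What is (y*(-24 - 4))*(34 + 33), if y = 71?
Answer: -133196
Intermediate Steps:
(y*(-24 - 4))*(34 + 33) = (71*(-24 - 4))*(34 + 33) = (71*(-28))*67 = -1988*67 = -133196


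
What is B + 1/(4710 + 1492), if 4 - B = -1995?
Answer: 12397799/6202 ≈ 1999.0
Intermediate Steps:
B = 1999 (B = 4 - 1*(-1995) = 4 + 1995 = 1999)
B + 1/(4710 + 1492) = 1999 + 1/(4710 + 1492) = 1999 + 1/6202 = 12397799/6202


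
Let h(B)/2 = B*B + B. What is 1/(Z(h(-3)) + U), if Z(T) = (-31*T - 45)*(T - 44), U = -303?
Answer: 1/13041 ≈ 7.6681e-5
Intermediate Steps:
h(B) = 2*B + 2*B**2 (h(B) = 2*(B*B + B) = 2*(B**2 + B) = 2*(B + B**2) = 2*B + 2*B**2)
Z(T) = (-45 - 31*T)*(-44 + T)
1/(Z(h(-3)) + U) = 1/((1980 - 31*36*(1 - 3)**2 + 1319*(2*(-3)*(1 - 3))) - 303) = 1/((1980 - 31*(2*(-3)*(-2))**2 + 1319*(2*(-3)*(-2))) - 303) = 1/((1980 - 31*12**2 + 1319*12) - 303) = 1/((1980 - 31*144 + 15828) - 303) = 1/((1980 - 4464 + 15828) - 303) = 1/(13344 - 303) = 1/13041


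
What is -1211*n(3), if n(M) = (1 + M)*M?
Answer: -14532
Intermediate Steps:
n(M) = M*(1 + M)
-1211*n(3) = -3633*(1 + 3) = -3633*4 = -1211*12 = -14532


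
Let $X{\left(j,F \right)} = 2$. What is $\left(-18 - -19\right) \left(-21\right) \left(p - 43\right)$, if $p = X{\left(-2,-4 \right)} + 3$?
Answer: $798$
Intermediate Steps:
$p = 5$ ($p = 2 + 3 = 5$)
$\left(-18 - -19\right) \left(-21\right) \left(p - 43\right) = \left(-18 - -19\right) \left(-21\right) \left(5 - 43\right) = \left(-18 + 19\right) \left(-21\right) \left(-38\right) = 1 \left(-21\right) \left(-38\right) = \left(-21\right) \left(-38\right) = 798$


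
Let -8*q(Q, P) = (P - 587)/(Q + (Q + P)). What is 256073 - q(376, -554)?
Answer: 405618491/1584 ≈ 2.5607e+5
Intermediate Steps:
q(Q, P) = -(-587 + P)/(8*(P + 2*Q)) (q(Q, P) = -(P - 587)/(8*(Q + (Q + P))) = -(-587 + P)/(8*(Q + (P + Q))) = -(-587 + P)/(8*(P + 2*Q)))
256073 - q(376, -554) = 256073 - (587 - 1*(-554))/(8*(-554 + 2*376)) = 256073 - (587 + 554)/(8*(-554 + 752)) = 256073 - 1141/(8*198) = 256073 - 1*1141/1584 = 256073 - 1141/1584 = 405618491/1584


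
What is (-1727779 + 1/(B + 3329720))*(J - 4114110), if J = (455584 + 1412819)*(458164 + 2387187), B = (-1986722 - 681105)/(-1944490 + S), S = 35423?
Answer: -19462654448955644444992511447406/2118887079689 ≈ -9.1853e+18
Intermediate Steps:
B = 2667827/1909067 (B = (-1986722 - 681105)/(-1944490 + 35423) = -2667827/(-1909067) = -2667827*(-1/1909067) = 2667827/1909067 ≈ 1.3975)
J = 5316262344453 (J = 1868403*2845351 = 5316262344453)
(-1727779 + 1/(B + 3329720))*(J - 4114110) = (-1727779 + 1/(2667827/1909067 + 3329720))*(5316262344453 - 4114110) = (-1727779 + 1/(6356661239067/1909067))*5316258230343 = (-1727779 + 1909067/6356661239067)*5316258230343 = -10982905798972033126/6356661239067*5316258230343 = -19462654448955644444992511447406/2118887079689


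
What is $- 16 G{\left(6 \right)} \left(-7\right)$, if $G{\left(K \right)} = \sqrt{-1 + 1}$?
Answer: $0$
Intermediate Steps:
$G{\left(K \right)} = 0$ ($G{\left(K \right)} = \sqrt{0} = 0$)
$- 16 G{\left(6 \right)} \left(-7\right) = \left(-16\right) 0 \left(-7\right) = 0 \left(-7\right) = 0$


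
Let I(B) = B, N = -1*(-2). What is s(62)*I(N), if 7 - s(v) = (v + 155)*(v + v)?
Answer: -53802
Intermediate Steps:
N = 2
s(v) = 7 - 2*v*(155 + v) (s(v) = 7 - (v + 155)*(v + v) = 7 - (155 + v)*2*v = 7 - 2*v*(155 + v))
s(62)*I(N) = (7 - 310*62 - 2*62²)*2 = (7 - 19220 - 2*3844)*2 = (7 - 19220 - 7688)*2 = -26901*2 = -53802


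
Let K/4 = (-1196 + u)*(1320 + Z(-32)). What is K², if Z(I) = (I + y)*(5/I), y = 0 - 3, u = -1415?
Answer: 12264580167169225/64 ≈ 1.9163e+14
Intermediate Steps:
y = -3
Z(I) = 5*(-3 + I)/I (Z(I) = (I - 3)*(5/I) = (-3 + I)*(5/I) = 5*(-3 + I)/I)
K = -110745565/8 (K = 4*((-1196 - 1415)*(1320 + (5 - 15/(-32)))) = 4*(-2611*(1320 + (5 - 15*(-1/32)))) = 4*(-2611*(1320 + (5 + 15/32))) = 4*(-2611*(1320 + 175/32)) = 4*(-2611*42415/32) = 4*(-110745565/32) = -110745565/8 ≈ -1.3843e+7)
K² = (-110745565/8)² = 12264580167169225/64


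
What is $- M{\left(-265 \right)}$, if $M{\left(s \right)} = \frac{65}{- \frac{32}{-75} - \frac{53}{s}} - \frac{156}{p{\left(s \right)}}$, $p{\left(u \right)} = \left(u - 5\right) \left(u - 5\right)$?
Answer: $- \frac{29615014}{285525} \approx -103.72$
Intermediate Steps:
$p{\left(u \right)} = \left(-5 + u\right)^{2}$ ($p{\left(u \right)} = \left(-5 + u\right) \left(-5 + u\right) = \left(-5 + u\right)^{2}$)
$M{\left(s \right)} = - \frac{156}{\left(-5 + s\right)^{2}} + \frac{65}{\frac{32}{75} - \frac{53}{s}}$ ($M{\left(s \right)} = \frac{65}{- \frac{32}{-75} - \frac{53}{s}} - \frac{156}{\left(-5 + s\right)^{2}} = \frac{65}{\left(-32\right) \left(- \frac{1}{75}\right) - \frac{53}{s}} - \frac{156}{\left(-5 + s\right)^{2}} = \frac{65}{\frac{32}{75} - \frac{53}{s}} - \frac{156}{\left(-5 + s\right)^{2}} = - \frac{156}{\left(-5 + s\right)^{2}} + \frac{65}{\frac{32}{75} - \frac{53}{s}}$)
$- M{\left(-265 \right)} = - \frac{39 \left(15900 - -33920 + 125 \left(-265\right) \left(-5 - 265\right)^{2}\right)}{\left(-3975 + 32 \left(-265\right)\right) \left(-5 - 265\right)^{2}} = - \frac{39 \left(15900 + 33920 + 125 \left(-265\right) \left(-270\right)^{2}\right)}{\left(-3975 - 8480\right) 72900} = - \frac{39 \left(15900 + 33920 + 125 \left(-265\right) 72900\right)}{\left(-12455\right) 72900} = - \frac{39 \left(-1\right) \left(15900 + 33920 - 2414812500\right)}{12455 \cdot 72900} = - \frac{39 \left(-1\right) \left(-2414762680\right)}{12455 \cdot 72900} = \left(-1\right) \frac{29615014}{285525} = - \frac{29615014}{285525}$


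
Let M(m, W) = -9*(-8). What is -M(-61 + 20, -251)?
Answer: -72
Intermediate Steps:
M(m, W) = 72
-M(-61 + 20, -251) = -1*72 = -72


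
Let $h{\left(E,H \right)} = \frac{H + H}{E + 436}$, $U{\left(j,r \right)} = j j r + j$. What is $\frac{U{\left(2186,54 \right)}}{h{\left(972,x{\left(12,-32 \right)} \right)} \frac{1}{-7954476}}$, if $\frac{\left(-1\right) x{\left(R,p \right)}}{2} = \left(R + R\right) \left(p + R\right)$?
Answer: $-1505257348504888$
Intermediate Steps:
$x{\left(R,p \right)} = - 4 R \left(R + p\right)$ ($x{\left(R,p \right)} = - 2 \left(R + R\right) \left(p + R\right) = - 2 \cdot 2 R \left(R + p\right) = - 4 R \left(R + p\right)$)
$U{\left(j,r \right)} = j + r j^{2}$ ($U{\left(j,r \right)} = j^{2} r + j = r j^{2} + j = j + r j^{2}$)
$h{\left(E,H \right)} = \frac{2 H}{436 + E}$
$\frac{U{\left(2186,54 \right)}}{h{\left(972,x{\left(12,-32 \right)} \right)} \frac{1}{-7954476}} = \frac{2186 \left(1 + 2186 \cdot 54\right)}{\frac{2 \left(\left(-4\right) 12 \left(12 - 32\right)\right)}{436 + 972} \frac{1}{-7954476}} = \frac{2186 \left(1 + 118044\right)}{\frac{2 \left(\left(-4\right) 12 \left(-20\right)\right)}{1408} \left(- \frac{1}{7954476}\right)} = \frac{2186 \cdot 118045}{2 \cdot 960 \cdot \frac{1}{1408} \left(- \frac{1}{7954476}\right)} = \frac{258046370}{\frac{15}{11} \left(- \frac{1}{7954476}\right)} = \frac{258046370}{- \frac{5}{29166412}} = 258046370 \left(- \frac{29166412}{5}\right) = -1505257348504888$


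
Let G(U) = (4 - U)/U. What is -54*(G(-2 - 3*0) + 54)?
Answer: -2754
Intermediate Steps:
G(U) = (4 - U)/U
-54*(G(-2 - 3*0) + 54) = -54*((4 - (-2 - 3*0))/(-2 - 3*0) + 54) = -54*((4 - (-2 + 0))/(-2 + 0) + 54) = -54*((4 - 1*(-2))/(-2) + 54) = -54*(-(4 + 2)/2 + 54) = -54*(-½*6 + 54) = -54*(-3 + 54) = -54*51 = -2754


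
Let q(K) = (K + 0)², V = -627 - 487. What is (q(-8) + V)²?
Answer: 1102500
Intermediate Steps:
V = -1114
q(K) = K²
(q(-8) + V)² = ((-8)² - 1114)² = (64 - 1114)² = (-1050)² = 1102500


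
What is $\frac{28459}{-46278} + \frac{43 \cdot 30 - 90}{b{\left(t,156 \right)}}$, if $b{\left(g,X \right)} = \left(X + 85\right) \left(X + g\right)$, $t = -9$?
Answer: $- \frac{317561131}{546496902} \approx -0.58109$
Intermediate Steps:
$b{\left(g,X \right)} = \left(85 + X\right) \left(X + g\right)$
$\frac{28459}{-46278} + \frac{43 \cdot 30 - 90}{b{\left(t,156 \right)}} = \frac{28459}{-46278} + \frac{43 \cdot 30 - 90}{156^{2} + 85 \cdot 156 + 85 \left(-9\right) + 156 \left(-9\right)} = 28459 \left(- \frac{1}{46278}\right) + \frac{1290 - 90}{24336 + 13260 - 765 - 1404} = - \frac{28459}{46278} + \frac{1200}{35427} = - \frac{28459}{46278} + 1200 \cdot \frac{1}{35427} = - \frac{28459}{46278} + \frac{400}{11809} = - \frac{317561131}{546496902}$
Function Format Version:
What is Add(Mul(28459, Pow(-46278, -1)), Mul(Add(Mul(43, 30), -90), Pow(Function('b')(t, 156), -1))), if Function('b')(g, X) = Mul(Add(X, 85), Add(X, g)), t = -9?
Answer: Rational(-317561131, 546496902) ≈ -0.58109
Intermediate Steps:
Function('b')(g, X) = Mul(Add(85, X), Add(X, g))
Add(Mul(28459, Pow(-46278, -1)), Mul(Add(Mul(43, 30), -90), Pow(Function('b')(t, 156), -1))) = Add(Mul(28459, Pow(-46278, -1)), Mul(Add(Mul(43, 30), -90), Pow(Add(Pow(156, 2), Mul(85, 156), Mul(85, -9), Mul(156, -9)), -1))) = Add(Mul(28459, Rational(-1, 46278)), Mul(Add(1290, -90), Pow(Add(24336, 13260, -765, -1404), -1))) = Add(Rational(-28459, 46278), Mul(1200, Pow(35427, -1))) = Add(Rational(-28459, 46278), Mul(1200, Rational(1, 35427))) = Add(Rational(-28459, 46278), Rational(400, 11809)) = Rational(-317561131, 546496902)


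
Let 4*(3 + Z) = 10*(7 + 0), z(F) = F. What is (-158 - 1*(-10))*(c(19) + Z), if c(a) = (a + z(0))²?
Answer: -55574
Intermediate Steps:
Z = 29/2 (Z = -3 + (10*(7 + 0))/4 = -3 + (10*7)/4 = -3 + (¼)*70 = -3 + 35/2 = 29/2 ≈ 14.500)
c(a) = a² (c(a) = (a + 0)² = a²)
(-158 - 1*(-10))*(c(19) + Z) = (-158 - 1*(-10))*(19² + 29/2) = (-158 + 10)*(361 + 29/2) = -148*751/2 = -55574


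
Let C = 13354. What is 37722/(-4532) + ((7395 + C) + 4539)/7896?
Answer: -11452981/2236542 ≈ -5.1208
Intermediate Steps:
37722/(-4532) + ((7395 + C) + 4539)/7896 = 37722/(-4532) + ((7395 + 13354) + 4539)/7896 = 37722*(-1/4532) + (20749 + 4539)*(1/7896) = -18861/2266 + 25288*(1/7896) = -18861/2266 + 3161/987 = -11452981/2236542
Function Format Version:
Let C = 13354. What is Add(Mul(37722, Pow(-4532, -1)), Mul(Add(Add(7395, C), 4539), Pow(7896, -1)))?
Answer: Rational(-11452981, 2236542) ≈ -5.1208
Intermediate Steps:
Add(Mul(37722, Pow(-4532, -1)), Mul(Add(Add(7395, C), 4539), Pow(7896, -1))) = Add(Mul(37722, Pow(-4532, -1)), Mul(Add(Add(7395, 13354), 4539), Pow(7896, -1))) = Add(Mul(37722, Rational(-1, 4532)), Mul(Add(20749, 4539), Rational(1, 7896))) = Add(Rational(-18861, 2266), Mul(25288, Rational(1, 7896))) = Add(Rational(-18861, 2266), Rational(3161, 987)) = Rational(-11452981, 2236542)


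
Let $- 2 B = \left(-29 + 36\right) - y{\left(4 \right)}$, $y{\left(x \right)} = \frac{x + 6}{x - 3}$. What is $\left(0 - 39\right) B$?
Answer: $- \frac{117}{2} \approx -58.5$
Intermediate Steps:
$y{\left(x \right)} = \frac{6 + x}{-3 + x}$
$B = \frac{3}{2}$ ($B = - \frac{\left(-29 + 36\right) - \frac{6 + 4}{-3 + 4}}{2} = - \frac{7 - 1^{-1} \cdot 10}{2} = - \frac{7 - 1 \cdot 10}{2} = - \frac{7 - 10}{2} = \left(- \frac{1}{2}\right) \left(-3\right) = \frac{3}{2} \approx 1.5$)
$\left(0 - 39\right) B = \left(0 - 39\right) \frac{3}{2} = \left(-39\right) \frac{3}{2} = - \frac{117}{2}$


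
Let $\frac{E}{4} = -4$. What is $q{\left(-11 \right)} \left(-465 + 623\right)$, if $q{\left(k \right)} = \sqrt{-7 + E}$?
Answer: $158 i \sqrt{23} \approx 757.74 i$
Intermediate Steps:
$E = -16$ ($E = 4 \left(-4\right) = -16$)
$q{\left(k \right)} = i \sqrt{23}$ ($q{\left(k \right)} = \sqrt{-7 - 16} = \sqrt{-23} = i \sqrt{23}$)
$q{\left(-11 \right)} \left(-465 + 623\right) = i \sqrt{23} \left(-465 + 623\right) = i \sqrt{23} \cdot 158 = 158 i \sqrt{23}$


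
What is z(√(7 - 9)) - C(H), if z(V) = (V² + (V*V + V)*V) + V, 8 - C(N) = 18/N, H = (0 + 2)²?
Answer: -15/2 - I*√2 ≈ -7.5 - 1.4142*I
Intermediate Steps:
H = 4 (H = 2² = 4)
C(N) = 8 - 18/N
z(V) = V + V² + V*(V + V²) (z(V) = (V² + (V² + V)*V) + V = (V² + (V + V²)*V) + V = (V² + V*(V + V²)) + V = V + V² + V*(V + V²))
z(√(7 - 9)) - C(H) = √(7 - 9)*(1 + (√(7 - 9))² + 2*√(7 - 9)) - (8 - 18/4) = √(-2)*(1 + (√(-2))² + 2*√(-2)) - (8 - 18*¼) = (I*√2)*(1 + (I*√2)² + 2*(I*√2)) - (8 - 9/2) = (I*√2)*(1 - 2 + 2*I*√2) - 1*7/2 = (I*√2)*(-1 + 2*I*√2) - 7/2 = I*√2*(-1 + 2*I*√2) - 7/2 = -7/2 + I*√2*(-1 + 2*I*√2)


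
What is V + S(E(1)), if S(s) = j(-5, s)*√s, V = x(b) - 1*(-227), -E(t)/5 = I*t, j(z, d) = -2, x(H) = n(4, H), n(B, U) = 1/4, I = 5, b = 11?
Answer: 909/4 - 10*I ≈ 227.25 - 10.0*I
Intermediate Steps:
n(B, U) = ¼
x(H) = ¼
E(t) = -25*t
V = 909/4 (V = ¼ - 1*(-227) = ¼ + 227 = 909/4 ≈ 227.25)
S(s) = -2*√s
V + S(E(1)) = 909/4 - 2*5*I = 909/4 - 10*I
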